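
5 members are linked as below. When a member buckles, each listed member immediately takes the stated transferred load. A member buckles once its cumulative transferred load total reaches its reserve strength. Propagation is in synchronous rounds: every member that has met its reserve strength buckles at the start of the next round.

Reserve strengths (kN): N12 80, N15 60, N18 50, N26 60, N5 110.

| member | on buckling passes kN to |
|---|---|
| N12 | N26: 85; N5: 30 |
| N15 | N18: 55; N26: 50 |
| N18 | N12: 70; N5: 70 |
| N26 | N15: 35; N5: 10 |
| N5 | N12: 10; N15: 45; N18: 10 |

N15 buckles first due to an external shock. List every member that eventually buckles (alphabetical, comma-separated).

N15, N18

Round 1 — N15 buckles (initial).
  N18: +55 → 55 ≥ 50
  N26: +50 → 50 < 60
Round 2 — N18 buckles.
  N12: +70 → 70 < 80
  N5: +70 → 70 < 110
No further bucklings.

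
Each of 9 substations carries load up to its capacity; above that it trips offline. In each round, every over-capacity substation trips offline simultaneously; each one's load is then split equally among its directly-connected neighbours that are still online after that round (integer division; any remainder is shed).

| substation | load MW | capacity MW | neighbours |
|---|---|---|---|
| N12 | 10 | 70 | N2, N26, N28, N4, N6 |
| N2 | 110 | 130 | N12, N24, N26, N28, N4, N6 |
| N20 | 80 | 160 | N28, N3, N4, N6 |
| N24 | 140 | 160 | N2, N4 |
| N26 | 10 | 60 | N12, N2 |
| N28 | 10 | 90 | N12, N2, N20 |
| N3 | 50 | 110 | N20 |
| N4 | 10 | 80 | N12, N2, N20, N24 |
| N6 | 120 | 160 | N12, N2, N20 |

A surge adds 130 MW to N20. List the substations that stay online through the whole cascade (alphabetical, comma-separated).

Round 1 — N20 at 210 > 160. N20 trips offline.
  N20 sheds 210 MW to N28, N3, N4, N6: 52 each (2 lost).
    N28: 10+52 = 62 ≤ 90
    N3: 50+52 = 102 ≤ 110
    N4: 10+52 = 62 ≤ 80
    N6: 120+52 = 172 > 160
Round 2 — N6 trips offline.
  N6 sheds 172 MW to N12, N2: 86 each.
    N12: 10+86 = 96 > 70
    N2: 110+86 = 196 > 130
Round 3 — N12, N2 trip offline.
  N12 sheds 96 MW to N26, N28, N4: 32 each.
    N26: 10+32 = 42 ≤ 60
    N28: 62+32 = 94 > 90
    N4: 62+32 = 94 > 80
  N2 sheds 196 MW to N24, N26, N28, N4: 49 each.
    N24: 140+49 = 189 > 160
    N26: 42+49 = 91 > 60
    N28: 94+49 = 143 > 90
    N4: 94+49 = 143 > 80
Round 4 — N24, N26, N28, N4 trip offline.
  N24 sheds 189 MW: no online neighbours, lost.
  N26 sheds 91 MW: no online neighbours, lost.
  N28 sheds 143 MW: no online neighbours, lost.
  N4 sheds 143 MW: no online neighbours, lost.
No further trips.

N3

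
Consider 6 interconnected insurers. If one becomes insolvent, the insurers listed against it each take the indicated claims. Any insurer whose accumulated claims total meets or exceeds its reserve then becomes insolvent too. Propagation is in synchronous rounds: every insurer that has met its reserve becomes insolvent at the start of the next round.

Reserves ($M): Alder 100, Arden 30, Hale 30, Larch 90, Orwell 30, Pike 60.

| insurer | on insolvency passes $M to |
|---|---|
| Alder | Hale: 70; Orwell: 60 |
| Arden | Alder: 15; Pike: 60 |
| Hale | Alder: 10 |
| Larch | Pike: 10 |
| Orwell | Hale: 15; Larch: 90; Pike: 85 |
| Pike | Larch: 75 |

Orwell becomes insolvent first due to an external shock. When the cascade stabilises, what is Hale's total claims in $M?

Round 1 — Orwell becomes insolvent (initial).
  Hale: +15 → 15 < 30
  Larch: +90 → 90 ≥ 90
  Pike: +85 → 85 ≥ 60
Round 2 — Larch, Pike become insolvent.
No further insolvencies.

15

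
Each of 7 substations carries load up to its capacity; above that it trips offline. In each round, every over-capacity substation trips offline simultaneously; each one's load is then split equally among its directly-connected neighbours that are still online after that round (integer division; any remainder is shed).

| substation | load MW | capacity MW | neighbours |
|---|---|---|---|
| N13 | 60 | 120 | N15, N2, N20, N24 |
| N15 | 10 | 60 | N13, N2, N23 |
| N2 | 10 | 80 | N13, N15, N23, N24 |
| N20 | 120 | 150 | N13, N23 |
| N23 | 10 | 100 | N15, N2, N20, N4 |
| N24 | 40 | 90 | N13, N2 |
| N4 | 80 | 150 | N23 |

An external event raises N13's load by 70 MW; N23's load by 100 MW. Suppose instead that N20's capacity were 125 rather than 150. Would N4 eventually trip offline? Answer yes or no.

With N20's capacity at 125:
Round 1 — N13 at 130 > 120; N23 at 110 > 100. N13, N23 trip offline.
  N13 sheds 130 MW to N15, N2, N20, N24: 32 each (2 lost).
    N15: 10+32 = 42 ≤ 60
    N2: 10+32 = 42 ≤ 80
    N20: 120+32 = 152 > 125
    N24: 40+32 = 72 ≤ 90
  N23 sheds 110 MW to N15, N2, N20, N4: 27 each (2 lost).
    N15: 42+27 = 69 > 60
    N2: 42+27 = 69 ≤ 80
    N20: 152+27 = 179 > 125
    N4: 80+27 = 107 ≤ 150
Round 2 — N15, N20 trip offline.
  N15 sheds 69 MW to N2: 69 each.
    N2: 69+69 = 138 > 80
  N20 sheds 179 MW: no online neighbours, lost.
Round 3 — N2 trips offline.
  N2 sheds 138 MW to N24: 138 each.
    N24: 72+138 = 210 > 90
Round 4 — N24 trips offline.
  N24 sheds 210 MW: no online neighbours, lost.
No further trips.

no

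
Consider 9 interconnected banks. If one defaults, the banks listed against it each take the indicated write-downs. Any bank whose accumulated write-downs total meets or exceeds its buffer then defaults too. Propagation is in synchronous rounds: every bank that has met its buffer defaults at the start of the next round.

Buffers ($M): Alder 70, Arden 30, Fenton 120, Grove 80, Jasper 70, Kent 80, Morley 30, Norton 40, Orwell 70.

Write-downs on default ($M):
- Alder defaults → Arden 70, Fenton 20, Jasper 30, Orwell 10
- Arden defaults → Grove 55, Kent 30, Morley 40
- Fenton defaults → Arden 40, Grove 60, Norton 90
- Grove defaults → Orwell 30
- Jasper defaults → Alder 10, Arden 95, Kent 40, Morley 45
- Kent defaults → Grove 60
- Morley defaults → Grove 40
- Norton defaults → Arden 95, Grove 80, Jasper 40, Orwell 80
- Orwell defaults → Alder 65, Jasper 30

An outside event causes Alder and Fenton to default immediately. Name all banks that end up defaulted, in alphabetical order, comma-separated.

Round 1 — Alder, Fenton default (initial).
  Arden: +70+40 → 110 ≥ 30
  Grove: +60 → 60 < 80
  Jasper: +30 → 30 < 70
  Norton: +90 → 90 ≥ 40
  Orwell: +10 → 10 < 70
Round 2 — Arden, Norton default.
  Grove: +55+80 → 195 ≥ 80
  Jasper: +40 → 70 ≥ 70
  Kent: +30 → 30 < 80
  Morley: +40 → 40 ≥ 30
  Orwell: +80 → 90 ≥ 70
Round 3 — Grove, Jasper, Morley, Orwell default.
  Kent: +40 → 70 < 80
No further defaults.

Alder, Arden, Fenton, Grove, Jasper, Morley, Norton, Orwell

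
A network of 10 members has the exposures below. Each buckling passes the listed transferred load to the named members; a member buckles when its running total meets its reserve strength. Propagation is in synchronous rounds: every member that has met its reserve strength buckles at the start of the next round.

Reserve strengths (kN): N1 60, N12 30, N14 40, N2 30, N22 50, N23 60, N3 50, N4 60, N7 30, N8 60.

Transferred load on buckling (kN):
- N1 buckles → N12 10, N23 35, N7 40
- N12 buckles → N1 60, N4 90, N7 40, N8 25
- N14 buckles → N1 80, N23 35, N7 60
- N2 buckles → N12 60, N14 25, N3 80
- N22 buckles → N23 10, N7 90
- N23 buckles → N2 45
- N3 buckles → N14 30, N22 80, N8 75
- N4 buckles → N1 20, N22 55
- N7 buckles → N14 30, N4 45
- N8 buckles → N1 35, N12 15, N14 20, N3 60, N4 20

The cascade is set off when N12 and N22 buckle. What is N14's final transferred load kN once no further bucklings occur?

30

Round 1 — N12, N22 buckle (initial).
  N1: +60 → 60 ≥ 60
  N23: +10 → 10 < 60
  N4: +90 → 90 ≥ 60
  N7: +40+90 → 130 ≥ 30
  N8: +25 → 25 < 60
Round 2 — N1, N4, N7 buckle.
  N14: +30 → 30 < 40
  N23: +35 → 45 < 60
No further bucklings.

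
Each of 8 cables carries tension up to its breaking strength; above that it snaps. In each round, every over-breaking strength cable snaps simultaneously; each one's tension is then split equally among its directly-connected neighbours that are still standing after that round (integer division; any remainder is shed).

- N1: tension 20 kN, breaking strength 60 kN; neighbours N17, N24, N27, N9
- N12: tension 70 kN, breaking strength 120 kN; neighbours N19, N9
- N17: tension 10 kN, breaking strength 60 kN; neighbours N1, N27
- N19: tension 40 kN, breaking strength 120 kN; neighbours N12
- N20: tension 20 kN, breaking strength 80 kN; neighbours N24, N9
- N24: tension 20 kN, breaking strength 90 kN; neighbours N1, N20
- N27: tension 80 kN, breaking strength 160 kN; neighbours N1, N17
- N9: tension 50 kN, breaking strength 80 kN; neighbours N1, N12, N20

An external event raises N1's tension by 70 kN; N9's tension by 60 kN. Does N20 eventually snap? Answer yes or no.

Round 1 — N1 at 90 > 60; N9 at 110 > 80. N1, N9 snap.
  N1 sheds 90 kN to N17, N24, N27: 30 each.
    N17: 10+30 = 40 ≤ 60
    N24: 20+30 = 50 ≤ 90
    N27: 80+30 = 110 ≤ 160
  N9 sheds 110 kN to N12, N20: 55 each.
    N12: 70+55 = 125 > 120
    N20: 20+55 = 75 ≤ 80
Round 2 — N12 snaps.
  N12 sheds 125 kN to N19: 125 each.
    N19: 40+125 = 165 > 120
Round 3 — N19 snaps.
  N19 sheds 165 kN: no online neighbours, lost.
No further breaks.

no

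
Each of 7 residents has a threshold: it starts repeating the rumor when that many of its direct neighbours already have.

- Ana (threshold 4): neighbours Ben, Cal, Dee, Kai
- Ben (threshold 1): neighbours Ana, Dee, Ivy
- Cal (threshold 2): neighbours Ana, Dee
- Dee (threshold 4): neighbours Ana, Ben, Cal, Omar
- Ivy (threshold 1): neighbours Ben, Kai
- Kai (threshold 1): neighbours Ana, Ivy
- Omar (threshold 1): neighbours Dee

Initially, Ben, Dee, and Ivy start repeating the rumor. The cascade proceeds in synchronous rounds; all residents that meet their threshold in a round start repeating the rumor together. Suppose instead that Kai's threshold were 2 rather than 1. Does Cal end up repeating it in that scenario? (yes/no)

With Kai's threshold at 2:
Round 1 — Ben, Dee, Ivy start repeating the rumor (initial).
Round 2 — checking thresholds:
  Ana: 2 of 4 neighbours < 4, holds.
  Cal: 1 of 2 neighbours < 2, holds.
  Kai: 1 of 2 neighbours < 2, holds.
  Omar: 1 of 1 neighbours ≥ 1, starts repeating the rumor.
Round 3 — no new spreads; cascade stops.

no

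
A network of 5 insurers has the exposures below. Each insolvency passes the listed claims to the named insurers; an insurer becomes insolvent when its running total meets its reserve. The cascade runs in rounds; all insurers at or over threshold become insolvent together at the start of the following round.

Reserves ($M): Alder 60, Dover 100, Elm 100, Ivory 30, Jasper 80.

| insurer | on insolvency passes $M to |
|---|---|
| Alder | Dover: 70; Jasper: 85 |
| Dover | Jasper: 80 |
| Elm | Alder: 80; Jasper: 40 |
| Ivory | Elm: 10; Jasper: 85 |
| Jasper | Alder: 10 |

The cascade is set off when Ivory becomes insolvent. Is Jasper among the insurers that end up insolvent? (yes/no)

yes

Round 1 — Ivory becomes insolvent (initial).
  Elm: +10 → 10 < 100
  Jasper: +85 → 85 ≥ 80
Round 2 — Jasper becomes insolvent.
  Alder: +10 → 10 < 60
No further insolvencies.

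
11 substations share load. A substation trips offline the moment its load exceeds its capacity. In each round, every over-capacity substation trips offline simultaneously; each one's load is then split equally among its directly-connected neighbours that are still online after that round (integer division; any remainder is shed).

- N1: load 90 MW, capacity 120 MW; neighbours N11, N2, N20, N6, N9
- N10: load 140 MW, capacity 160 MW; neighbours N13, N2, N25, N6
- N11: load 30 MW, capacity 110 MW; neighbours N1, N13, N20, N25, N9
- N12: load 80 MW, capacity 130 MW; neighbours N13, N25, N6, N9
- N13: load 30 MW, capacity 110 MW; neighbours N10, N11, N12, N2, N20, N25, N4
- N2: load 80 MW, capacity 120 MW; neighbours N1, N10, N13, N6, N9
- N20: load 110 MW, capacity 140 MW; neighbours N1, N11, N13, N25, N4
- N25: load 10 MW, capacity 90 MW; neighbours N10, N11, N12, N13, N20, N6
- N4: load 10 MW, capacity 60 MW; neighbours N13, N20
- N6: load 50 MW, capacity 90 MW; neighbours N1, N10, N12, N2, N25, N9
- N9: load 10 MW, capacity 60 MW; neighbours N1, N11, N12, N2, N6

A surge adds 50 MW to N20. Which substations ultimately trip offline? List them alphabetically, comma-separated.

Round 1 — N20 at 160 > 140. N20 trips offline.
  N20 sheds 160 MW to N1, N11, N13, N25, N4: 32 each.
    N1: 90+32 = 122 > 120
    N11: 30+32 = 62 ≤ 110
    N13: 30+32 = 62 ≤ 110
    N25: 10+32 = 42 ≤ 90
    N4: 10+32 = 42 ≤ 60
Round 2 — N1 trips offline.
  N1 sheds 122 MW to N11, N2, N6, N9: 30 each (2 lost).
    N11: 62+30 = 92 ≤ 110
    N2: 80+30 = 110 ≤ 120
    N6: 50+30 = 80 ≤ 90
    N9: 10+30 = 40 ≤ 60
No further trips.

N1, N20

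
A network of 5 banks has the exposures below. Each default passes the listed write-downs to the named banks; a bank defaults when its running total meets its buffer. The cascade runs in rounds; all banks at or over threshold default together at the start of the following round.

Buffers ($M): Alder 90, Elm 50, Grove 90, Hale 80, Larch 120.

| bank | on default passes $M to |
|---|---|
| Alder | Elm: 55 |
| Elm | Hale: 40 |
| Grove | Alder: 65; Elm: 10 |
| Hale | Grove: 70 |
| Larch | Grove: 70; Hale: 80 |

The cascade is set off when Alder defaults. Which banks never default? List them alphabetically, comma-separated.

Grove, Hale, Larch

Round 1 — Alder defaults (initial).
  Elm: +55 → 55 ≥ 50
Round 2 — Elm defaults.
  Hale: +40 → 40 < 80
No further defaults.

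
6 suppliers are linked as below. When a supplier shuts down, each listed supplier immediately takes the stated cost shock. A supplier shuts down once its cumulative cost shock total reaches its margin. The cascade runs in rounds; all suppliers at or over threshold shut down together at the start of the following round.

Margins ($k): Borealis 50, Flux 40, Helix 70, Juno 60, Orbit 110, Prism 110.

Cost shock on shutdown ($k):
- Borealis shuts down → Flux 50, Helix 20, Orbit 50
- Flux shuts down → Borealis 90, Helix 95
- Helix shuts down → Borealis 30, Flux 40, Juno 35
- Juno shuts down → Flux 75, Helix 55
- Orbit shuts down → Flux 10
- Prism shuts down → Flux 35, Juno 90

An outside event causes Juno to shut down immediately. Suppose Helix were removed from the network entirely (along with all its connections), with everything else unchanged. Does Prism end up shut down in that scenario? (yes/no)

With Helix removed:
Round 1 — Juno shuts down (initial).
  Flux: +75 → 75 ≥ 40
Round 2 — Flux shuts down.
  Borealis: +90 → 90 ≥ 50
Round 3 — Borealis shuts down.
  Orbit: +50 → 50 < 110
No further shutdowns.

no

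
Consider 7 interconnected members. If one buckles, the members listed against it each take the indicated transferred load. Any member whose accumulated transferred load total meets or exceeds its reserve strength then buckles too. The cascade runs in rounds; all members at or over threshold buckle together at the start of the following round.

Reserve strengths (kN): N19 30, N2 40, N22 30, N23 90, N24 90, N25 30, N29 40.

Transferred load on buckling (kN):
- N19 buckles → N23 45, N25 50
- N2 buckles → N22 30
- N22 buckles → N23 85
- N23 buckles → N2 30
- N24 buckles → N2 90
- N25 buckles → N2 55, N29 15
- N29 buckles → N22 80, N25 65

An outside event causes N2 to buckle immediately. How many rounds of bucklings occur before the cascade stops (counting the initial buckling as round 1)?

2

Round 1 — N2 buckles (initial).
  N22: +30 → 30 ≥ 30
Round 2 — N22 buckles.
  N23: +85 → 85 < 90
No further bucklings.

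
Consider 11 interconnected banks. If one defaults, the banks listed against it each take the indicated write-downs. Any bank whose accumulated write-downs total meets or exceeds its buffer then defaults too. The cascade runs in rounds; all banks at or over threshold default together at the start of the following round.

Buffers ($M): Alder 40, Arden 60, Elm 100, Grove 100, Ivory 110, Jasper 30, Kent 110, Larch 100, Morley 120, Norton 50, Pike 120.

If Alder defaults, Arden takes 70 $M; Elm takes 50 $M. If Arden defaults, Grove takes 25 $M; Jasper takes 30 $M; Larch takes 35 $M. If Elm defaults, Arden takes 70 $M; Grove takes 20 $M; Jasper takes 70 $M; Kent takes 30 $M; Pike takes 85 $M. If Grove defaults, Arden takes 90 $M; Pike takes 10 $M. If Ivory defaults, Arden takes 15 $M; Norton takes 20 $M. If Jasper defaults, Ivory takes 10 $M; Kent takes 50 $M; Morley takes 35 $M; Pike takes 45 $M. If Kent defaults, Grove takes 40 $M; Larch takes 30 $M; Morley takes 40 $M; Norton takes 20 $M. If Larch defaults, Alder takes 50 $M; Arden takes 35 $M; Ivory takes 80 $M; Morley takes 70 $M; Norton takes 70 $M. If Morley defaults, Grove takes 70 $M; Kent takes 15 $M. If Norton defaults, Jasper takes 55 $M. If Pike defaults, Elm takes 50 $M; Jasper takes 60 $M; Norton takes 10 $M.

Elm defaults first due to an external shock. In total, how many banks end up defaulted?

Round 1 — Elm defaults (initial).
  Arden: +70 → 70 ≥ 60
  Grove: +20 → 20 < 100
  Jasper: +70 → 70 ≥ 30
  Kent: +30 → 30 < 110
  Pike: +85 → 85 < 120
Round 2 — Arden, Jasper default.
  Grove: +25 → 45 < 100
  Ivory: +10 → 10 < 110
  Kent: +50 → 80 < 110
  Larch: +35 → 35 < 100
  Morley: +35 → 35 < 120
  Pike: +45 → 130 ≥ 120
Round 3 — Pike defaults.
  Norton: +10 → 10 < 50
No further defaults.

4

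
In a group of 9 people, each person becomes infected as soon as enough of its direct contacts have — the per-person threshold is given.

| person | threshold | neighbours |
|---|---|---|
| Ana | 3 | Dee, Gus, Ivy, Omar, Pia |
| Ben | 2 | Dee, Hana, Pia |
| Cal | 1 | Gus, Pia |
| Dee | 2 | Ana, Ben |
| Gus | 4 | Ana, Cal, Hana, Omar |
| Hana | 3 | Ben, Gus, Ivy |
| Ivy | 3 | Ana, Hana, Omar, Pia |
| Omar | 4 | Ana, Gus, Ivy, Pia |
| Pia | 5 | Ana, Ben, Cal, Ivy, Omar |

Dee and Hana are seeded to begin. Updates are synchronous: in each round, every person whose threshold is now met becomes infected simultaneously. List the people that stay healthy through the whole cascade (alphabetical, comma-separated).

Ana, Cal, Gus, Ivy, Omar, Pia

Round 1 — Dee, Hana become infected (initial).
Round 2 — checking thresholds:
  Ana: 1 of 5 neighbours < 3, below threshold.
  Ben: 2 of 3 neighbours ≥ 2, becomes infected.
  Gus: 1 of 4 neighbours < 4, below threshold.
  Ivy: 1 of 4 neighbours < 3, below threshold.
Round 3 — no new infections; cascade stops.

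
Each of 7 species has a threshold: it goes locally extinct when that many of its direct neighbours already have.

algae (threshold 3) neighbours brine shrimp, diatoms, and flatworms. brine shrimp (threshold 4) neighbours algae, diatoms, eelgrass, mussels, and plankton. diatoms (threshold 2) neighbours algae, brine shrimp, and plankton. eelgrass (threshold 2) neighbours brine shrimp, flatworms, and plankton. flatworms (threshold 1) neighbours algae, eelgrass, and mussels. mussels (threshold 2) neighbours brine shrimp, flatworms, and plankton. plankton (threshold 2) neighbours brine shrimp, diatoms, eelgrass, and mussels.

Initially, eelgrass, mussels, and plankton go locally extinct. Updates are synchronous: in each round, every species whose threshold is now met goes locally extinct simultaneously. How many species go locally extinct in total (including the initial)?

4

Round 1 — eelgrass, mussels, plankton go locally extinct (initial).
Round 2 — checking thresholds:
  brine shrimp: 3 of 5 neighbours < 4, holds.
  diatoms: 1 of 3 neighbours < 2, holds.
  flatworms: 2 of 3 neighbours ≥ 1, goes locally extinct.
Round 3 — no new extinctions; cascade stops.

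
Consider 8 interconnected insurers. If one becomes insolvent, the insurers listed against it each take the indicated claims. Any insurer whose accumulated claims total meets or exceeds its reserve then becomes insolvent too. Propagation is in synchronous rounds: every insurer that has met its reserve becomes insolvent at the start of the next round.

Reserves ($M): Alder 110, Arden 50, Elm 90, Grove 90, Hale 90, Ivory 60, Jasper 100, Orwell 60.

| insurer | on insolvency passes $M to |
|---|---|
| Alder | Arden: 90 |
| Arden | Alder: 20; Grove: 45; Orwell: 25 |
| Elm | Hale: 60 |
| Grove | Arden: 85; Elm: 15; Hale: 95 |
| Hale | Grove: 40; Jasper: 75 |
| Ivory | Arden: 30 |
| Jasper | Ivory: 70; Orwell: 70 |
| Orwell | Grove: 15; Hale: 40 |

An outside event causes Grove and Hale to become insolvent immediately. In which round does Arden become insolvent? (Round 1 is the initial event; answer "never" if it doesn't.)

Round 1 — Grove, Hale become insolvent (initial).
  Arden: +85 → 85 ≥ 50
  Elm: +15 → 15 < 90
  Jasper: +75 → 75 < 100
Round 2 — Arden becomes insolvent.
  Alder: +20 → 20 < 110
  Orwell: +25 → 25 < 60
No further insolvencies.

2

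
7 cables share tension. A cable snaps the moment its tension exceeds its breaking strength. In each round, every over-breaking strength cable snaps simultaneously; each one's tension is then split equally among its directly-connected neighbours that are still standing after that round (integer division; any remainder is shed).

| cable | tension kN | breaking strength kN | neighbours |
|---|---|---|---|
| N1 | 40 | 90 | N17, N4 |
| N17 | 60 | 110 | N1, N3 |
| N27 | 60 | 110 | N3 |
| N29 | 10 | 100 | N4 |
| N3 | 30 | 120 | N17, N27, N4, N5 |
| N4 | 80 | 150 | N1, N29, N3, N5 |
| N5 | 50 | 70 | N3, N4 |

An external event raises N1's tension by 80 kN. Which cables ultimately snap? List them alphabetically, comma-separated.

N1, N17, N29, N3, N4, N5

Round 1 — N1 at 120 > 90. N1 snaps.
  N1 sheds 120 kN to N17, N4: 60 each.
    N17: 60+60 = 120 > 110
    N4: 80+60 = 140 ≤ 150
Round 2 — N17 snaps.
  N17 sheds 120 kN to N3: 120 each.
    N3: 30+120 = 150 > 120
Round 3 — N3 snaps.
  N3 sheds 150 kN to N27, N4, N5: 50 each.
    N27: 60+50 = 110 ≤ 110
    N4: 140+50 = 190 > 150
    N5: 50+50 = 100 > 70
Round 4 — N4, N5 snap.
  N4 sheds 190 kN to N29: 190 each.
    N29: 10+190 = 200 > 100
  N5 sheds 100 kN: no online neighbours, lost.
Round 5 — N29 snaps.
  N29 sheds 200 kN: no online neighbours, lost.
No further breaks.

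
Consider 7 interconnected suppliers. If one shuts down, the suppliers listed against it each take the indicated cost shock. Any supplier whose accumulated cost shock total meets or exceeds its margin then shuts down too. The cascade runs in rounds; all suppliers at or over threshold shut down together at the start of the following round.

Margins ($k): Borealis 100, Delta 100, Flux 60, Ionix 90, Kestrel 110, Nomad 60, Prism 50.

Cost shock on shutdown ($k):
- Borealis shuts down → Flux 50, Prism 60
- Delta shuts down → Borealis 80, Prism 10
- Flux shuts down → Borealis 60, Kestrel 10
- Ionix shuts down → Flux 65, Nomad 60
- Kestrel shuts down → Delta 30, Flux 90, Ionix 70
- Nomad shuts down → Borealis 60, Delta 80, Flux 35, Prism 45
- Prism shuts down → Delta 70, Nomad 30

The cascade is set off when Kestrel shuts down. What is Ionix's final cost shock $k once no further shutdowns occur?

70

Round 1 — Kestrel shuts down (initial).
  Delta: +30 → 30 < 100
  Flux: +90 → 90 ≥ 60
  Ionix: +70 → 70 < 90
Round 2 — Flux shuts down.
  Borealis: +60 → 60 < 100
No further shutdowns.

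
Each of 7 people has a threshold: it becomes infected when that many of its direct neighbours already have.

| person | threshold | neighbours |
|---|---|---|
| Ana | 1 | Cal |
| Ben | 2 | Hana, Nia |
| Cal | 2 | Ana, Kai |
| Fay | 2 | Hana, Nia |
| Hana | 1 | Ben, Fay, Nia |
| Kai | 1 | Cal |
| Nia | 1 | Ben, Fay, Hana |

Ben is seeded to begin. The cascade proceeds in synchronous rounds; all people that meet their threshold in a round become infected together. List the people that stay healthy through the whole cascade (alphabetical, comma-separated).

Round 1 — Ben becomes infected (initial).
Round 2 — checking thresholds:
  Hana: 1 of 3 neighbours ≥ 1, becomes infected.
  Nia: 1 of 3 neighbours ≥ 1, becomes infected.
Round 3 — checking thresholds:
  Fay: 2 of 2 neighbours ≥ 2, becomes infected.
Round 4 — no new infections; cascade stops.

Ana, Cal, Kai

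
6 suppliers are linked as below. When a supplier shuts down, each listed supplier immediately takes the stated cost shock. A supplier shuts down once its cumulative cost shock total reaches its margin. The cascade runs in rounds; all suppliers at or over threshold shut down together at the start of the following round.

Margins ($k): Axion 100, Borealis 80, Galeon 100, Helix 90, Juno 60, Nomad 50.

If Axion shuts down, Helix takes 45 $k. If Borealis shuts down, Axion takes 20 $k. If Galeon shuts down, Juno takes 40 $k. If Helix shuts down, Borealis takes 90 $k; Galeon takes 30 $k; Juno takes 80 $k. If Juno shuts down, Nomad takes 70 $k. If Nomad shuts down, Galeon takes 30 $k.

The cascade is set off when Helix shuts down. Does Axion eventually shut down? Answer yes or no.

no

Round 1 — Helix shuts down (initial).
  Borealis: +90 → 90 ≥ 80
  Galeon: +30 → 30 < 100
  Juno: +80 → 80 ≥ 60
Round 2 — Borealis, Juno shut down.
  Axion: +20 → 20 < 100
  Nomad: +70 → 70 ≥ 50
Round 3 — Nomad shuts down.
  Galeon: +30 → 60 < 100
No further shutdowns.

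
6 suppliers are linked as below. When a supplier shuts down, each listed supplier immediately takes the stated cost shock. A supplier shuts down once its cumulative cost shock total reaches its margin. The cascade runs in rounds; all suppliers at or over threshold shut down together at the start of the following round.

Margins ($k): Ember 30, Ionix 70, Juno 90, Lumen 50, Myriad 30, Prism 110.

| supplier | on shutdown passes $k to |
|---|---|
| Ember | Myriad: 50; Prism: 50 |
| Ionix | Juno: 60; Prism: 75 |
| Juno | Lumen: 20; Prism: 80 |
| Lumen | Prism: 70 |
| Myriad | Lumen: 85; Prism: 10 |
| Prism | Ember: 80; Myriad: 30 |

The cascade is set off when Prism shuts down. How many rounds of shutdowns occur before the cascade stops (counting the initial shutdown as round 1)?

3

Round 1 — Prism shuts down (initial).
  Ember: +80 → 80 ≥ 30
  Myriad: +30 → 30 ≥ 30
Round 2 — Ember, Myriad shut down.
  Lumen: +85 → 85 ≥ 50
Round 3 — Lumen shuts down.
No further shutdowns.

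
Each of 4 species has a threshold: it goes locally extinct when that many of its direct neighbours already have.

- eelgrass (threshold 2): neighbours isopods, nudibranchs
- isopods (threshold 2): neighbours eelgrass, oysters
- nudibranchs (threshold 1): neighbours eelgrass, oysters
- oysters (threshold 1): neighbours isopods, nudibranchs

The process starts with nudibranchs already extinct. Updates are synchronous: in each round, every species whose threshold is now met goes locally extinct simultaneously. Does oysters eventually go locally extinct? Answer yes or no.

yes

Round 1 — nudibranchs goes locally extinct (initial).
Round 2 — checking thresholds:
  eelgrass: 1 of 2 neighbours < 2, not yet.
  oysters: 1 of 2 neighbours ≥ 1, goes locally extinct.
Round 3 — no new extinctions; cascade stops.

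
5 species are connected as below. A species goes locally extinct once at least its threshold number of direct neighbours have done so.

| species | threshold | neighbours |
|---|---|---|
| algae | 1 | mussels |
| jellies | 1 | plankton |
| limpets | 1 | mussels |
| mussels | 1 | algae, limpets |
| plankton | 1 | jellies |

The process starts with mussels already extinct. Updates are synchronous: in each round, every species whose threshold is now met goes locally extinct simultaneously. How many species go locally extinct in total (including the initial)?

3

Round 1 — mussels goes locally extinct (initial).
Round 2 — checking thresholds:
  algae: 1 of 1 neighbours ≥ 1, goes locally extinct.
  limpets: 1 of 1 neighbours ≥ 1, goes locally extinct.
Round 3 — no new extinctions; cascade stops.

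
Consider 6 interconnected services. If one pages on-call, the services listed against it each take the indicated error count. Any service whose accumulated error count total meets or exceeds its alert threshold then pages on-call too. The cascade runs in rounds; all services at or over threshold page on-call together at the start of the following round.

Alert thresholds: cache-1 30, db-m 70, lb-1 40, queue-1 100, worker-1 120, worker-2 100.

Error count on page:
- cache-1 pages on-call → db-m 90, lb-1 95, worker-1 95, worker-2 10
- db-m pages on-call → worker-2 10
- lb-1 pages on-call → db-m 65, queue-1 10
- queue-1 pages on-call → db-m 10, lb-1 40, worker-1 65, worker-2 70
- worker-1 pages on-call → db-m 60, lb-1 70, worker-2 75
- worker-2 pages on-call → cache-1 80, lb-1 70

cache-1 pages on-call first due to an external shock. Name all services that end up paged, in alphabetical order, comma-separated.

cache-1, db-m, lb-1

Round 1 — cache-1 pages on-call (initial).
  db-m: +90 → 90 ≥ 70
  lb-1: +95 → 95 ≥ 40
  worker-1: +95 → 95 < 120
  worker-2: +10 → 10 < 100
Round 2 — db-m, lb-1 page on-call.
  queue-1: +10 → 10 < 100
  worker-2: +10 → 20 < 100
No further pages.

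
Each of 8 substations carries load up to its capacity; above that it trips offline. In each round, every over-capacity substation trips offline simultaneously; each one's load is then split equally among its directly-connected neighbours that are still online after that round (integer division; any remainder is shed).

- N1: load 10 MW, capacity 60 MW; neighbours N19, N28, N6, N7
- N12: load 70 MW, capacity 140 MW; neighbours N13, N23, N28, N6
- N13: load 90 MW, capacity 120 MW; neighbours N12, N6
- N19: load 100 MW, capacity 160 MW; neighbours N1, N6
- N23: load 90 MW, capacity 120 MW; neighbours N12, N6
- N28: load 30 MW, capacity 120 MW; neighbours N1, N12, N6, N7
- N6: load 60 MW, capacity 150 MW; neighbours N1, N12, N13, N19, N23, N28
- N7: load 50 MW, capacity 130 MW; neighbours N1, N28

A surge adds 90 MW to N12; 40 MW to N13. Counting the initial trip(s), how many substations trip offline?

8

Round 1 — N12 at 160 > 140; N13 at 130 > 120. N12, N13 trip offline.
  N12 sheds 160 MW to N23, N28, N6: 53 each (1 lost).
    N23: 90+53 = 143 > 120
    N28: 30+53 = 83 ≤ 120
    N6: 60+53 = 113 ≤ 150
  N13 sheds 130 MW to N6: 130 each.
    N6: 113+130 = 243 > 150
Round 2 — N23, N6 trip offline.
  N23 sheds 143 MW: no online neighbours, lost.
  N6 sheds 243 MW to N1, N19, N28: 81 each.
    N1: 10+81 = 91 > 60
    N19: 100+81 = 181 > 160
    N28: 83+81 = 164 > 120
Round 3 — N1, N19, N28 trip offline.
  N1 sheds 91 MW to N7: 91 each.
    N7: 50+91 = 141 > 130
  N19 sheds 181 MW: no online neighbours, lost.
  N28 sheds 164 MW to N7: 164 each.
    N7: 141+164 = 305 > 130
Round 4 — N7 trips offline.
  N7 sheds 305 MW: no online neighbours, lost.
No further trips.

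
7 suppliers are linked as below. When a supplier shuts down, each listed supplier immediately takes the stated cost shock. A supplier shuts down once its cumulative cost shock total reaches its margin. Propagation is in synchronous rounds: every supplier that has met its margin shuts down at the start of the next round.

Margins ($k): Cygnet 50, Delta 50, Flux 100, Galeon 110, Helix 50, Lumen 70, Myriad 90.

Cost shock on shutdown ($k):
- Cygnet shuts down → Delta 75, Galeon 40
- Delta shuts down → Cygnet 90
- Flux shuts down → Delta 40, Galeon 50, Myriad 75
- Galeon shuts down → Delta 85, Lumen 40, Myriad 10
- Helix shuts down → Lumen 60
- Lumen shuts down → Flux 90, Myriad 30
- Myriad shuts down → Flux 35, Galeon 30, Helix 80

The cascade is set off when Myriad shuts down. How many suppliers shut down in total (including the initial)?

Round 1 — Myriad shuts down (initial).
  Flux: +35 → 35 < 100
  Galeon: +30 → 30 < 110
  Helix: +80 → 80 ≥ 50
Round 2 — Helix shuts down.
  Lumen: +60 → 60 < 70
No further shutdowns.

2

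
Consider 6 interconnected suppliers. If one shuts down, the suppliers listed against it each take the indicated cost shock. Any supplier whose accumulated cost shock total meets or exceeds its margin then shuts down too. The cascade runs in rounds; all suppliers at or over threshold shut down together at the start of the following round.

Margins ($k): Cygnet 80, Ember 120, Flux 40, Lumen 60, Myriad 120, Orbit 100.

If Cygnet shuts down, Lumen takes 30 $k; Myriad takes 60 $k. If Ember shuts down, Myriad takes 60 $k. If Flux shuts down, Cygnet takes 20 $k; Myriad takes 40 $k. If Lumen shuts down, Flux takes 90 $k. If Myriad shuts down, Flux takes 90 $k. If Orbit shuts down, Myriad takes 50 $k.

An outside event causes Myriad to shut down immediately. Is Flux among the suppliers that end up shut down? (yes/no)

Round 1 — Myriad shuts down (initial).
  Flux: +90 → 90 ≥ 40
Round 2 — Flux shuts down.
  Cygnet: +20 → 20 < 80
No further shutdowns.

yes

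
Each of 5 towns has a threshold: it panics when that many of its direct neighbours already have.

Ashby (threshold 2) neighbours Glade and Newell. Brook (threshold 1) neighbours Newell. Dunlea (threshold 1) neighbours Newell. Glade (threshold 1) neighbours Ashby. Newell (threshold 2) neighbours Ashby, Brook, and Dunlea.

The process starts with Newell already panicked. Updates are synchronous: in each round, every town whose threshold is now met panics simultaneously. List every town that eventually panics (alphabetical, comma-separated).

Round 1 — Newell panics (initial).
Round 2 — checking thresholds:
  Ashby: 1 of 2 neighbours < 2, below threshold.
  Brook: 1 of 1 neighbours ≥ 1, panics.
  Dunlea: 1 of 1 neighbours ≥ 1, panics.
Round 3 — no new panics; cascade stops.

Brook, Dunlea, Newell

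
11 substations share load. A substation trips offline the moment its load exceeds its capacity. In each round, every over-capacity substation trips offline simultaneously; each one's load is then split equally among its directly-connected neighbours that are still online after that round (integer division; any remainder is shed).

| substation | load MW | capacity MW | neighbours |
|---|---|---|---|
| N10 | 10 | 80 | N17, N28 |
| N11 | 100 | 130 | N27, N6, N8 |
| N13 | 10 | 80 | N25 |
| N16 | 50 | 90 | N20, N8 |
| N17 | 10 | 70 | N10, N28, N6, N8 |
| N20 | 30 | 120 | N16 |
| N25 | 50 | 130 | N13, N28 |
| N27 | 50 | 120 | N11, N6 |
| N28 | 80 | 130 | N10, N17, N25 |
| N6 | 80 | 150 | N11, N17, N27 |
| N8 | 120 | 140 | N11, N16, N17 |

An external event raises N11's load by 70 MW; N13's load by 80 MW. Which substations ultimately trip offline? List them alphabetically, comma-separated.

N10, N11, N13, N16, N17, N20, N25, N27, N28, N6, N8

Round 1 — N11 at 170 > 130; N13 at 90 > 80. N11, N13 trip offline.
  N11 sheds 170 MW to N27, N6, N8: 56 each (2 lost).
    N27: 50+56 = 106 ≤ 120
    N6: 80+56 = 136 ≤ 150
    N8: 120+56 = 176 > 140
  N13 sheds 90 MW to N25: 90 each.
    N25: 50+90 = 140 > 130
Round 2 — N25, N8 trip offline.
  N25 sheds 140 MW to N28: 140 each.
    N28: 80+140 = 220 > 130
  N8 sheds 176 MW to N16, N17: 88 each.
    N16: 50+88 = 138 > 90
    N17: 10+88 = 98 > 70
Round 3 — N16, N17, N28 trip offline.
  N16 sheds 138 MW to N20: 138 each.
    N20: 30+138 = 168 > 120
  N17 sheds 98 MW to N10, N6: 49 each.
    N10: 10+49 = 59 ≤ 80
    N6: 136+49 = 185 > 150
  N28 sheds 220 MW to N10: 220 each.
    N10: 59+220 = 279 > 80
Round 4 — N10, N20, N6 trip offline.
  N10 sheds 279 MW: no online neighbours, lost.
  N20 sheds 168 MW: no online neighbours, lost.
  N6 sheds 185 MW to N27: 185 each.
    N27: 106+185 = 291 > 120
Round 5 — N27 trips offline.
  N27 sheds 291 MW: no online neighbours, lost.
No further trips.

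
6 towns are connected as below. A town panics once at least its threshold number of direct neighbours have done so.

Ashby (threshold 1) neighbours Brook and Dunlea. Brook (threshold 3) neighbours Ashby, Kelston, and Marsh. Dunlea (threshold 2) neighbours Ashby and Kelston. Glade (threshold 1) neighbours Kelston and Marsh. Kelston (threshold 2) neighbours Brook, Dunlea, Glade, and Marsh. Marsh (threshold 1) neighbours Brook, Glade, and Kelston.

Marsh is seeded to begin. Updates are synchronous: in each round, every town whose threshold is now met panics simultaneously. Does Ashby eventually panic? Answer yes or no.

Round 1 — Marsh panics (initial).
Round 2 — checking thresholds:
  Brook: 1 of 3 neighbours < 3, not yet.
  Glade: 1 of 2 neighbours ≥ 1, panics.
  Kelston: 1 of 4 neighbours < 2, not yet.
Round 3 — checking thresholds:
  Brook: 1 of 3 neighbours < 3, not yet.
  Kelston: 2 of 4 neighbours ≥ 2, panics.
Round 4 — no new panics; cascade stops.

no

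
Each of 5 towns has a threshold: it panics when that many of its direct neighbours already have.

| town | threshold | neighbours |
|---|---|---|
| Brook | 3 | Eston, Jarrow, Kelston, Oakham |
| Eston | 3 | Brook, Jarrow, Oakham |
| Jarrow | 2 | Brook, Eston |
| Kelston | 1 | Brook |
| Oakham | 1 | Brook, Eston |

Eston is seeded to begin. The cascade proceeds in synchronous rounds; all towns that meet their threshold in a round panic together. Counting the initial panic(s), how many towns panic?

Round 1 — Eston panics (initial).
Round 2 — checking thresholds:
  Brook: 1 of 4 neighbours < 3, below threshold.
  Jarrow: 1 of 2 neighbours < 2, below threshold.
  Oakham: 1 of 2 neighbours ≥ 1, panics.
Round 3 — no new panics; cascade stops.

2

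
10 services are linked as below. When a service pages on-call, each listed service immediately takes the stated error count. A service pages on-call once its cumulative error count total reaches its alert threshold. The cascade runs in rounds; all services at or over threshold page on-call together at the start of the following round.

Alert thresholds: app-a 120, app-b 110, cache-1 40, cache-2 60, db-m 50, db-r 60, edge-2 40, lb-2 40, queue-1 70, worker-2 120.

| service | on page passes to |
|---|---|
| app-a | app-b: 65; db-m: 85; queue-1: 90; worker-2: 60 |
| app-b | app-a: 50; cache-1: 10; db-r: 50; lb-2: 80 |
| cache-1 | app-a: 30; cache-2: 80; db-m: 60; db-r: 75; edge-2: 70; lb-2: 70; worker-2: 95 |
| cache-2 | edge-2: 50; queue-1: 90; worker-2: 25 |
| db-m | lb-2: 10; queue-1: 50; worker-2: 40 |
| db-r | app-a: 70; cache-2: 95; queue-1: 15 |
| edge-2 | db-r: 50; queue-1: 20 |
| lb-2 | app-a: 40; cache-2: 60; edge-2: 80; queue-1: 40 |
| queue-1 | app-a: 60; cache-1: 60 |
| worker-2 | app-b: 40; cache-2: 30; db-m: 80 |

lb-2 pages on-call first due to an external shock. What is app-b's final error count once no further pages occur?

Round 1 — lb-2 pages on-call (initial).
  app-a: +40 → 40 < 120
  cache-2: +60 → 60 ≥ 60
  edge-2: +80 → 80 ≥ 40
  queue-1: +40 → 40 < 70
Round 2 — cache-2, edge-2 page on-call.
  db-r: +50 → 50 < 60
  queue-1: +90+20 → 150 ≥ 70
  worker-2: +25 → 25 < 120
Round 3 — queue-1 pages on-call.
  app-a: +60 → 100 < 120
  cache-1: +60 → 60 ≥ 40
Round 4 — cache-1 pages on-call.
  app-a: +30 → 130 ≥ 120
  db-m: +60 → 60 ≥ 50
  db-r: +75 → 125 ≥ 60
  worker-2: +95 → 120 ≥ 120
Round 5 — app-a, db-m, db-r, worker-2 page on-call.
  app-b: +65+40 → 105 < 110
No further pages.

105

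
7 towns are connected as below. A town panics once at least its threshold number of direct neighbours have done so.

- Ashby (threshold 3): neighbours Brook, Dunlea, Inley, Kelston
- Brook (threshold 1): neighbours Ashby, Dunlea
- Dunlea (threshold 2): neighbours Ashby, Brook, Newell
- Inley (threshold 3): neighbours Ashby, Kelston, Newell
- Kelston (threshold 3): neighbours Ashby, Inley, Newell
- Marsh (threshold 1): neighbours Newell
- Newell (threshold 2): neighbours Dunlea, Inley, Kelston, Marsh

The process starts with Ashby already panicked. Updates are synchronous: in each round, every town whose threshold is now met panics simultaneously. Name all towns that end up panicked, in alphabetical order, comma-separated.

Ashby, Brook, Dunlea

Round 1 — Ashby panics (initial).
Round 2 — checking thresholds:
  Brook: 1 of 2 neighbours ≥ 1, panics.
  Dunlea: 1 of 3 neighbours < 2, below threshold.
  Inley: 1 of 3 neighbours < 3, below threshold.
  Kelston: 1 of 3 neighbours < 3, below threshold.
Round 3 — checking thresholds:
  Dunlea: 2 of 3 neighbours ≥ 2, panics.
  Inley: 1 of 3 neighbours < 3, below threshold.
  Kelston: 1 of 3 neighbours < 3, below threshold.
Round 4 — no new panics; cascade stops.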